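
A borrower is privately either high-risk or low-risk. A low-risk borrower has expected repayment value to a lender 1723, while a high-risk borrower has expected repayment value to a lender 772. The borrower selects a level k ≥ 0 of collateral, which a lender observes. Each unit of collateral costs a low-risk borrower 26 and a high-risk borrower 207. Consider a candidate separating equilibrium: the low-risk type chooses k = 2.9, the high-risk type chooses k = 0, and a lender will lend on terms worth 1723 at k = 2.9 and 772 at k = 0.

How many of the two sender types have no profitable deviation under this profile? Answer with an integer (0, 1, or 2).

1

High-risk type: stay at 0 → 772; mimic → 1723 − 207 × 2.9 = 1122.7. IC fails (772 < 1122.7).
Low-risk type: signal → 1723 − 26 × 2.9 = 1647.6; deviate to 0 → 772. IC holds (1647.6 ≥ 772).
1 of 2 constraints hold, so this profile is not an equilibrium.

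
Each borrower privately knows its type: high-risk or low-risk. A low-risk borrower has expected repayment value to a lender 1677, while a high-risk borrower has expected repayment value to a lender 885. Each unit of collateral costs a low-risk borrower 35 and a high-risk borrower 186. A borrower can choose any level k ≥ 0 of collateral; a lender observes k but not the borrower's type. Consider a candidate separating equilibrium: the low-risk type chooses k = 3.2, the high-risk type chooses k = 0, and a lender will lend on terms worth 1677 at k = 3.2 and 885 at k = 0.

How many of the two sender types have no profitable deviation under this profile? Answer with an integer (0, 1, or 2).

Low-risk type: signal → 1677 − 35 × 3.2 = 1565; deviate to 0 → 885. IC holds (1565 ≥ 885).
High-risk type: stay at 0 → 885; mimic → 1677 − 186 × 3.2 = 1081.8. IC fails (885 < 1081.8).
1 of 2 constraints hold, so this profile is not an equilibrium.

1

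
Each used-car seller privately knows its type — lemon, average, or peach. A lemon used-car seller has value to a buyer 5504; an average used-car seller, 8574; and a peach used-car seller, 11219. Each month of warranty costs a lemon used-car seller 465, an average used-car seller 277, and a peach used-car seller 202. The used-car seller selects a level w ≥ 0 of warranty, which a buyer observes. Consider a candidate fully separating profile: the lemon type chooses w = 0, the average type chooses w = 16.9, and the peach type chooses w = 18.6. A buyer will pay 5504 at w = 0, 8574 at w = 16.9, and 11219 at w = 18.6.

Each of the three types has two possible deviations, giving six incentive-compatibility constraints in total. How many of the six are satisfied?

4

Lemon (own payoff 5504): to w=16.9 gives 8574 − 465×16.9 = 715.5 → no gain ✓; to w=18.6 gives 11219 − 465×18.6 = 2570 → no gain ✓.
Average (own payoff 8574 − 277×16.9 = 3892.7): to w=0 gives 5504 → profitable ✗; to w=18.6 gives 11219 − 277×18.6 = 6066.8 → profitable ✗.
Peach (own payoff 11219 − 202×18.6 = 7461.8): to w=0 gives 5504 → no gain ✓; to w=16.9 gives 8574 − 202×16.9 = 5160.2 → no gain ✓.
4 of the 6 constraints hold; not an equilibrium.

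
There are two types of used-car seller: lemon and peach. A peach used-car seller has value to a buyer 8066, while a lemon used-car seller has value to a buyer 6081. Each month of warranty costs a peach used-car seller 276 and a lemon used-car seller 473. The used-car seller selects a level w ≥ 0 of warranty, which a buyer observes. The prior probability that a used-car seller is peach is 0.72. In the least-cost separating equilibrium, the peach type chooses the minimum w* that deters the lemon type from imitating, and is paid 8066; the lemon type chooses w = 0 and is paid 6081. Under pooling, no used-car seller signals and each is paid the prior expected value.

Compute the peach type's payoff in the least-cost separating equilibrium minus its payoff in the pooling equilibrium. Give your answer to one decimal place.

Least-cost separating signal: w* solves 6081 = 8066 − 473·w*, so w* = (8066 − 6081)/473 ≈ 4.1966.
Peach type's separating payoff: 8066 − 276 × w* = 8066 − 276 × (8066 − 6081)/473 = 8066 − 547860/473 ≈ 6907.734.
Pooling payoff: 0.72 × 8066 + 0.28 × 6081 = 7510.2.
Difference: 6907.734 − 7510.2 = -602.466, i.e. -602.5 to one decimal place.
The peach type would prefer the pooling outcome.

-602.5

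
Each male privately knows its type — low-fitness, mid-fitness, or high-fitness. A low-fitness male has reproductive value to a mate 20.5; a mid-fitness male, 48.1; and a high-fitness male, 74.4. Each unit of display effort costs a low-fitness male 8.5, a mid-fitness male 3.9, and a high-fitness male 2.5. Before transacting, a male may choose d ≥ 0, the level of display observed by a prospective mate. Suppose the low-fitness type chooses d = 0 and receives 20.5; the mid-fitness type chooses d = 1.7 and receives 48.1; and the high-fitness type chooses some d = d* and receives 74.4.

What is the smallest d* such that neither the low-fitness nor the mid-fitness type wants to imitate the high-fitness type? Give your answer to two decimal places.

8.44

Low-fitness type (on-path payoff 20.5) won't mimic when 20.5 ≥ 74.4 − 8.5·d*, i.e. d* ≥ 6.34.
Mid-fitness type (on-path payoff 48.1 − 3.9×1.7 = 41.47) won't mimic when 41.47 ≥ 74.4 − 3.9·d*, i.e. d* ≥ 8.44.
Both must hold, so d* = max(6.34, 8.44) = 8.44. The mid-fitness type's constraint binds.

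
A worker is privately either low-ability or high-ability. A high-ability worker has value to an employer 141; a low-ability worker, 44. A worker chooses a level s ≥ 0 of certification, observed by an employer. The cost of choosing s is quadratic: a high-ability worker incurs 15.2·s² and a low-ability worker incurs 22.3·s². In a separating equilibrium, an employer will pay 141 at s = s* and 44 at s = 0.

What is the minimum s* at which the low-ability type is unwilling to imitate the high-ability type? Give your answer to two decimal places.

The low-ability type at s = 0 receives 44; imitating at s* yields 141 − 22.3·s*².
Indifference: 44 = 141 − 22.3·s*², so s*² = (141 − 44) / 22.3 ≈ 4.3498.
s* = √4.3498 ≈ 2.09.

2.09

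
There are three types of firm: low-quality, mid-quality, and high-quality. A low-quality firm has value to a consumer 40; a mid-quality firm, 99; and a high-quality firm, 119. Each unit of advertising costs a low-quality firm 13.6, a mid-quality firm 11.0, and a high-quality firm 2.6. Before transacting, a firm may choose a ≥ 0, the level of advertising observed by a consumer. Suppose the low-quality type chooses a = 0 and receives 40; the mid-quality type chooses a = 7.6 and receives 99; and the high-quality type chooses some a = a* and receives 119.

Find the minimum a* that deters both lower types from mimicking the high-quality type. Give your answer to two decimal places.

9.42

Mid-quality type (on-path payoff 99 − 11.0×7.6 = 15.4) won't mimic when 15.4 ≥ 119 − 11.0·a*, i.e. a* ≥ 9.42.
Low-quality type (on-path payoff 40) won't mimic when 40 ≥ 119 − 13.6·a*, i.e. a* ≥ 5.81.
Both must hold, so a* = max(5.81, 9.42) = 9.42. The mid-quality type's constraint binds.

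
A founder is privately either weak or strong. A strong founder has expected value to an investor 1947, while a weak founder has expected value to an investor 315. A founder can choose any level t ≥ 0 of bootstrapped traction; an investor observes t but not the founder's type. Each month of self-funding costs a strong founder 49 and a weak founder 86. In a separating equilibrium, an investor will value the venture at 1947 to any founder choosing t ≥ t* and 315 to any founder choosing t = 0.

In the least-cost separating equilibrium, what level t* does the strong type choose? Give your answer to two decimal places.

18.98

A weak founder choosing t = 0 receives 315.
Imitating at t* instead would pay 1947 at cost 86·t*, netting 1947 − 86·t*.
Indifference: 315 = 1947 − 86·t*, so t* = (1947 − 315) / 86 ≈ 18.98.
At t* the weak type's incentive constraint just binds; the strong type strictly prefers t* since its per-unit cost is lower.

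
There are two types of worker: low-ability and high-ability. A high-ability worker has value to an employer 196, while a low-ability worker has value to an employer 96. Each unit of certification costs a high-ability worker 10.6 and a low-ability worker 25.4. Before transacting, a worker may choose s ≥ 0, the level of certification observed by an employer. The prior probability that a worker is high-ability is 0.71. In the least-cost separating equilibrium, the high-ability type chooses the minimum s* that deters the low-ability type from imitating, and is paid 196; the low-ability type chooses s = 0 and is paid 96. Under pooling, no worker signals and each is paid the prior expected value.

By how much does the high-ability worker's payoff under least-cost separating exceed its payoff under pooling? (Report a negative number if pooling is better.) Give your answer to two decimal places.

-12.73

Least-cost separating signal: s* solves 96 = 196 − 25.4·s*, so s* = (196 − 96)/25.4 ≈ 3.9370.
High-ability type's separating payoff: 196 − 10.6 × s* = 196 − 10.6 × (196 − 96)/25.4 = 196 − 1060/25.4 ≈ 154.2677.
Pooling payoff: 0.71 × 196 + 0.29 × 96 = 167.
Difference: 154.2677 − 167 = -12.7323, i.e. -12.73 to two decimal places.
The high-ability type would prefer the pooling outcome.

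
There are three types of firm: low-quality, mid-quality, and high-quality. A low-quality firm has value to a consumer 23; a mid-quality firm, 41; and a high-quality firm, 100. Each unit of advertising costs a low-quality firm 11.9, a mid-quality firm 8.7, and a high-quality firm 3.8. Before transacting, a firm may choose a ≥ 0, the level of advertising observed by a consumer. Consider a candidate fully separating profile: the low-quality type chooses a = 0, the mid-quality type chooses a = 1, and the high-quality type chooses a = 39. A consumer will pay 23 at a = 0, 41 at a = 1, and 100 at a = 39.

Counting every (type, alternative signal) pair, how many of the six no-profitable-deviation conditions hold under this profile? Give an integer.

High-quality (own payoff 100 − 3.8×39 = -48.2): to a=0 gives 23 → profitable ✗; to a=1 gives 41 − 3.8×1 = 37.2 → profitable ✗.
Mid-quality (own payoff 41 − 8.7×1 = 32.3): to a=0 gives 23 → no gain ✓; to a=39 gives 100 − 8.7×39 = -239.3 → no gain ✓.
Low-quality (own payoff 23): to a=1 gives 41 − 11.9×1 = 29.1 → profitable ✗; to a=39 gives 100 − 11.9×39 = -364.1 → no gain ✓.
3 of the 6 constraints hold; not an equilibrium.

3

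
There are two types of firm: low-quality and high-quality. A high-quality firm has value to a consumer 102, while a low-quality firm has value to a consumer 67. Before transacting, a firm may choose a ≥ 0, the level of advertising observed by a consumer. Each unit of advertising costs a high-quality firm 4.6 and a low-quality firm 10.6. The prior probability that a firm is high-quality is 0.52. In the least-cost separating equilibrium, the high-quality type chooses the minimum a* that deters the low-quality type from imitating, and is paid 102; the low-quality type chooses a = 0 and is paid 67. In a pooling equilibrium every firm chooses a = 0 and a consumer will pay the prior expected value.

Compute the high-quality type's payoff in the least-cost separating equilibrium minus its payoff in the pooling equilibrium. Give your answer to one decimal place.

Least-cost separating signal: a* solves 67 = 102 − 10.6·a*, so a* = (102 − 67)/10.6 ≈ 3.3019.
High-quality type's separating payoff: 102 − 4.6 × a* = 102 − 4.6 × (102 − 67)/10.6 = 102 − 161/10.6 ≈ 86.811.
Pooling payoff: 0.52 × 102 + 0.48 × 67 = 85.2.
Difference: 86.811 − 85.2 = 1.611, i.e. 1.6 to one decimal place.
The high-quality type prefers to separate.

1.6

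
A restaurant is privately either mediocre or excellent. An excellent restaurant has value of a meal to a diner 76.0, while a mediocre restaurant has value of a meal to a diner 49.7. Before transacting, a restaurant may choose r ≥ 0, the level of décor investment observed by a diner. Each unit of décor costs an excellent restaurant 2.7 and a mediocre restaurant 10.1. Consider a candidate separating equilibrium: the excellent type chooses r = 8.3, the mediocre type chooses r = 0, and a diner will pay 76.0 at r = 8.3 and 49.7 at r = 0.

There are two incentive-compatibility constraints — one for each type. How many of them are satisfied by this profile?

Excellent type: signal → 76.0 − 2.7 × 8.3 = 53.59; deviate to 0 → 49.7. IC holds (53.59 ≥ 49.7).
Mediocre type: stay at 0 → 49.7; mimic → 76.0 − 10.1 × 8.3 = -7.83. IC holds (49.7 ≥ -7.83).
2 of 2 constraints hold, so this is a separating equilibrium.

2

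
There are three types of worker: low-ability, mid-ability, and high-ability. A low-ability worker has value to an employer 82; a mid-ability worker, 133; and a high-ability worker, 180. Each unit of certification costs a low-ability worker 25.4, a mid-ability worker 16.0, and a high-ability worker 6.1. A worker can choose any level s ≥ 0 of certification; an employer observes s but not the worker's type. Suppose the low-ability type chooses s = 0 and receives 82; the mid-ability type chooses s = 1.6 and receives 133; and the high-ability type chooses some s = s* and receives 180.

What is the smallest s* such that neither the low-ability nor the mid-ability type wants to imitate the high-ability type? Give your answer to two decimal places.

4.54

Mid-ability type (on-path payoff 133 − 16.0×1.6 = 107.4) won't mimic when 107.4 ≥ 180 − 16.0·s*, i.e. s* ≥ 4.54.
Low-ability type (on-path payoff 82) won't mimic when 82 ≥ 180 − 25.4·s*, i.e. s* ≥ 3.86.
Both must hold, so s* = max(3.86, 4.54) = 4.54. The mid-ability type's constraint binds.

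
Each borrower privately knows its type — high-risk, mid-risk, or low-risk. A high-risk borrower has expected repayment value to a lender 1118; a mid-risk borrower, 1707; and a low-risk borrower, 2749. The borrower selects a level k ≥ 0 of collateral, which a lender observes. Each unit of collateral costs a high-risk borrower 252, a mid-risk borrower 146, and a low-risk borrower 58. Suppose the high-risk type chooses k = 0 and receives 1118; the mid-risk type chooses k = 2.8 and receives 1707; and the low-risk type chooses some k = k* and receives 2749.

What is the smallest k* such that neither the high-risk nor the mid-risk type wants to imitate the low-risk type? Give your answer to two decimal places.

Mid-risk type (on-path payoff 1707 − 146×2.8 = 1298.2) won't mimic when 1298.2 ≥ 2749 − 146·k*, i.e. k* ≥ 9.94.
High-risk type (on-path payoff 1118) won't mimic when 1118 ≥ 2749 − 252·k*, i.e. k* ≥ 6.47.
Both must hold, so k* = max(6.47, 9.94) = 9.94. The mid-risk type's constraint binds.

9.94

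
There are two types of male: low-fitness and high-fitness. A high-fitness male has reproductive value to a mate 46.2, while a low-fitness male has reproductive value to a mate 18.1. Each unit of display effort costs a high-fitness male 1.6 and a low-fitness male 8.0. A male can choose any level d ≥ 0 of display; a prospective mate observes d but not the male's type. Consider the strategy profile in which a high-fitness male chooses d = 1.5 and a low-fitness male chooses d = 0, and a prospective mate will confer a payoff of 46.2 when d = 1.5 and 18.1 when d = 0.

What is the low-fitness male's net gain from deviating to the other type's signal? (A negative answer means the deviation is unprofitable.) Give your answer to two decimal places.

Playing d = 0 the low-fitness male receives 18.1.
Deviating to d = 1.5 brings payment 46.2 at cost 8.0 × 1.5 = 12, netting 34.2.
Gain from deviating: 34.2 − 18.1 = 16.10.
The gain is positive, so the low-fitness type's incentive-compatibility constraint is violated — this profile is not a separating equilibrium.

16.10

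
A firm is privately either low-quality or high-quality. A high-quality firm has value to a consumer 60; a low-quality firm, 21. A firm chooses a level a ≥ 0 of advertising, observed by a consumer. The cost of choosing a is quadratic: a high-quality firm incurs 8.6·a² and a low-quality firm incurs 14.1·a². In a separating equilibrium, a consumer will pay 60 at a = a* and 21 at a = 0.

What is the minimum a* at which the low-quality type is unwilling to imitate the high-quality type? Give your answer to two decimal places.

1.66

The low-quality type at a = 0 receives 21; imitating at a* yields 60 − 14.1·a*².
Indifference: 21 = 60 − 14.1·a*², so a*² = (60 − 21) / 14.1 ≈ 2.7660.
a* = √2.7660 ≈ 1.66.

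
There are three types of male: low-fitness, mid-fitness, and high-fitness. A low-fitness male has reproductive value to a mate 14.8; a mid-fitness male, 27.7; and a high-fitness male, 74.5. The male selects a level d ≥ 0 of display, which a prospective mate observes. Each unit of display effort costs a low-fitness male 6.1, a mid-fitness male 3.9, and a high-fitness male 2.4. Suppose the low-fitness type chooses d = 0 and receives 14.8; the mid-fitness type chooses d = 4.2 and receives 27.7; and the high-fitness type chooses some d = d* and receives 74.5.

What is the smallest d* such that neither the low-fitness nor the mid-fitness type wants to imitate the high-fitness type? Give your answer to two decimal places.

16.20

Mid-fitness type (on-path payoff 27.7 − 3.9×4.2 = 11.32) won't mimic when 11.32 ≥ 74.5 − 3.9·d*, i.e. d* ≥ 16.20.
Low-fitness type (on-path payoff 14.8) won't mimic when 14.8 ≥ 74.5 − 6.1·d*, i.e. d* ≥ 9.79.
Both must hold, so d* = max(9.79, 16.20) = 16.20. The mid-fitness type's constraint binds.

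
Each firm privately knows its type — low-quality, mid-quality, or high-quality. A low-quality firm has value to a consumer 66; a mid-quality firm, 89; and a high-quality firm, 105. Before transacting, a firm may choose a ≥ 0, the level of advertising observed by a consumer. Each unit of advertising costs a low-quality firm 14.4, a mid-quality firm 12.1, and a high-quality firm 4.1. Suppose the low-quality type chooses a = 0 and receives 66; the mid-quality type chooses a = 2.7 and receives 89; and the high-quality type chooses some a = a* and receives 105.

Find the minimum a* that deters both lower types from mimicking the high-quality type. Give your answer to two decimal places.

Mid-quality type (on-path payoff 89 − 12.1×2.7 = 56.33) won't mimic when 56.33 ≥ 105 − 12.1·a*, i.e. a* ≥ 4.02.
Low-quality type (on-path payoff 66) won't mimic when 66 ≥ 105 − 14.4·a*, i.e. a* ≥ 2.71.
Both must hold, so a* = max(2.71, 4.02) = 4.02. The mid-quality type's constraint binds.

4.02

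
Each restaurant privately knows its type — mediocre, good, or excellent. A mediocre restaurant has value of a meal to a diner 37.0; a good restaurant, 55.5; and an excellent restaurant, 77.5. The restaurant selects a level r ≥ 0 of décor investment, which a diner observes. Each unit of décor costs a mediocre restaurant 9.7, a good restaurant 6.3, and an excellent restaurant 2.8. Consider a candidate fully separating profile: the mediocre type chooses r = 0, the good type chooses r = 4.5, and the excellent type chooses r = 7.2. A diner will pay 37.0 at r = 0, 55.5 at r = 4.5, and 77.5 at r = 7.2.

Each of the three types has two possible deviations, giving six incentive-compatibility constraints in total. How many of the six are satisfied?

4

Excellent (own payoff 77.5 − 2.8×7.2 = 57.34): to r=0 gives 37.0 → no gain ✓; to r=4.5 gives 55.5 − 2.8×4.5 = 42.9 → no gain ✓.
Mediocre (own payoff 37.0): to r=4.5 gives 55.5 − 9.7×4.5 = 11.85 → no gain ✓; to r=7.2 gives 77.5 − 9.7×7.2 = 7.66 → no gain ✓.
Good (own payoff 55.5 − 6.3×4.5 = 27.15): to r=0 gives 37.0 → profitable ✗; to r=7.2 gives 77.5 − 6.3×7.2 = 32.14 → profitable ✗.
4 of the 6 constraints hold; not an equilibrium.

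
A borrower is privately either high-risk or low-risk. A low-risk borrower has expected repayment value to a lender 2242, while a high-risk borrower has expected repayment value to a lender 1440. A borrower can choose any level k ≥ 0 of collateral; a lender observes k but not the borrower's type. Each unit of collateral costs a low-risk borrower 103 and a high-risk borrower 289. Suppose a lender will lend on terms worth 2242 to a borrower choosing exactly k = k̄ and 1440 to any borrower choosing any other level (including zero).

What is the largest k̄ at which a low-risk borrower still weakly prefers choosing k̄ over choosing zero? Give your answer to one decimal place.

Choosing k̄ yields the low-risk type 2242 − 103·k̄; choosing zero yields 1440.
The low-risk type is indifferent at 2242 − 103·k̄ = 1440, i.e. k̄ = (2242 − 1440) / 103 ≈ 7.8.
For any k̄ above 7.8 the low-risk type would rather pool at zero, so separation collapses.

7.8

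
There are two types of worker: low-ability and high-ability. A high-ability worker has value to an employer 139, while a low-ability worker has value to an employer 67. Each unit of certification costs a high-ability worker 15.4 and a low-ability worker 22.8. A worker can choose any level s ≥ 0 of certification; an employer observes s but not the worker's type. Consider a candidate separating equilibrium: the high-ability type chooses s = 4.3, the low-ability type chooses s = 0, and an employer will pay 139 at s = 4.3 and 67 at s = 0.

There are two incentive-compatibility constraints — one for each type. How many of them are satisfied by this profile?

2

High-ability type: signal → 139 − 15.4 × 4.3 = 72.78; deviate to 0 → 67. IC holds (72.78 ≥ 67).
Low-ability type: stay at 0 → 67; mimic → 139 − 22.8 × 4.3 = 40.96. IC holds (67 ≥ 40.96).
2 of 2 constraints hold, so this is a separating equilibrium.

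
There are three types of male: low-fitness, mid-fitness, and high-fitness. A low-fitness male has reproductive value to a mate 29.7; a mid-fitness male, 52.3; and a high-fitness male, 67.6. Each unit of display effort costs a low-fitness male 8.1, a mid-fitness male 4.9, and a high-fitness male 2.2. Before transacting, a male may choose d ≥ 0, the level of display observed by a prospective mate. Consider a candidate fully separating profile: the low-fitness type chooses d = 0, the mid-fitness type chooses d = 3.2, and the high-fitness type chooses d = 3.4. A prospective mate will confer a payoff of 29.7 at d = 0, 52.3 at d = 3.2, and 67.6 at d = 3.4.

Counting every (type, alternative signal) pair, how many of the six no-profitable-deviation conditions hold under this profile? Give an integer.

4

High-fitness (own payoff 67.6 − 2.2×3.4 = 60.12): to d=0 gives 29.7 → no gain ✓; to d=3.2 gives 52.3 − 2.2×3.2 = 45.26 → no gain ✓.
Mid-fitness (own payoff 52.3 − 4.9×3.2 = 36.62): to d=0 gives 29.7 → no gain ✓; to d=3.4 gives 67.6 − 4.9×3.4 = 50.94 → profitable ✗.
Low-fitness (own payoff 29.7): to d=3.2 gives 52.3 − 8.1×3.2 = 26.38 → no gain ✓; to d=3.4 gives 67.6 − 8.1×3.4 = 40.06 → profitable ✗.
4 of the 6 constraints hold; not an equilibrium.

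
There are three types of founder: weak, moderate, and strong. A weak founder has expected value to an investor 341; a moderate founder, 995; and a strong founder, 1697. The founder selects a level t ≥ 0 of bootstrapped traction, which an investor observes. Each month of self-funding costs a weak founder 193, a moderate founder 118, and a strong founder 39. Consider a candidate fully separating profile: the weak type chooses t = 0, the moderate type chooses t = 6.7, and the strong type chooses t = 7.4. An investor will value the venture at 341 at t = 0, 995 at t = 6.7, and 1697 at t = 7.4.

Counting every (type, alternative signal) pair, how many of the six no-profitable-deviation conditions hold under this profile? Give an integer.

4

Weak (own payoff 341): to t=6.7 gives 995 − 193×6.7 = -298.1 → no gain ✓; to t=7.4 gives 1697 − 193×7.4 = 268.8 → no gain ✓.
Moderate (own payoff 995 − 118×6.7 = 204.4): to t=0 gives 341 → profitable ✗; to t=7.4 gives 1697 − 118×7.4 = 823.8 → profitable ✗.
Strong (own payoff 1697 − 39×7.4 = 1408.4): to t=0 gives 341 → no gain ✓; to t=6.7 gives 995 − 39×6.7 = 733.7 → no gain ✓.
4 of the 6 constraints hold; not an equilibrium.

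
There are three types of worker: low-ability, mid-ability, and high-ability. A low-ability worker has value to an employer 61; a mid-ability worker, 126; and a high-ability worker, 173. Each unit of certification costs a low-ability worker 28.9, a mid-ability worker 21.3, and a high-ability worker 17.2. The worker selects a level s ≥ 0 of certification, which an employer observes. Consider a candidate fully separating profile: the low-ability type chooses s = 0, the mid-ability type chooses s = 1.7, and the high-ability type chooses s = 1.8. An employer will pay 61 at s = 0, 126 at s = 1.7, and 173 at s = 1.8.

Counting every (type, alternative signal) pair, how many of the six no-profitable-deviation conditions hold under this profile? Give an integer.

High-ability (own payoff 173 − 17.2×1.8 = 142.04): to s=0 gives 61 → no gain ✓; to s=1.7 gives 126 − 17.2×1.7 = 96.76 → no gain ✓.
Low-ability (own payoff 61): to s=1.7 gives 126 − 28.9×1.7 = 76.87 → profitable ✗; to s=1.8 gives 173 − 28.9×1.8 = 120.98 → profitable ✗.
Mid-ability (own payoff 126 − 21.3×1.7 = 89.79): to s=0 gives 61 → no gain ✓; to s=1.8 gives 173 − 21.3×1.8 = 134.66 → profitable ✗.
3 of the 6 constraints hold; not an equilibrium.

3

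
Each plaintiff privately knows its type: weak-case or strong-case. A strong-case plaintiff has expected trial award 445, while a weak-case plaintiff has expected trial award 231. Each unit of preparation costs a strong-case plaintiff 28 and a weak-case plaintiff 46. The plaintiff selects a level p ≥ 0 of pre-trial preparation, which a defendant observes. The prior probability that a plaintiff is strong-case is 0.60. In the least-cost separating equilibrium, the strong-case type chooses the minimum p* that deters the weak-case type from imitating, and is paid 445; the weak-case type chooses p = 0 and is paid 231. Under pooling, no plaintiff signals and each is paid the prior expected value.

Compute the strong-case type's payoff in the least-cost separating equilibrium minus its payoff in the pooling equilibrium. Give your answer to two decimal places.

-44.66

Least-cost separating signal: p* solves 231 = 445 − 46·p*, so p* = (445 − 231)/46 ≈ 4.6522.
Strong-case type's separating payoff: 445 − 28 × p* = 445 − 28 × (445 − 231)/46 = 445 − 5992/46 ≈ 314.7391.
Pooling payoff: 0.60 × 445 + 0.40 × 231 = 359.4.
Difference: 314.7391 − 359.4 = -44.6609, i.e. -44.66 to two decimal places.
The strong-case type would prefer the pooling outcome.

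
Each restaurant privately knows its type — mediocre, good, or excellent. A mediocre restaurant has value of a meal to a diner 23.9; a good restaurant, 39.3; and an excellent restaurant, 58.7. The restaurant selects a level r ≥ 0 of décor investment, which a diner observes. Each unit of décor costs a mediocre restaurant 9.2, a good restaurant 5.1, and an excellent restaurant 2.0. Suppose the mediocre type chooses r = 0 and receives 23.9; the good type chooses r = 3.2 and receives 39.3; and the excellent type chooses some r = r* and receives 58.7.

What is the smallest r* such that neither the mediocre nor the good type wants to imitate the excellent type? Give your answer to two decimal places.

7.00

Mediocre type (on-path payoff 23.9) won't mimic when 23.9 ≥ 58.7 − 9.2·r*, i.e. r* ≥ 3.78.
Good type (on-path payoff 39.3 − 5.1×3.2 = 22.98) won't mimic when 22.98 ≥ 58.7 − 5.1·r*, i.e. r* ≥ 7.00.
Both must hold, so r* = max(3.78, 7.00) = 7.00. The good type's constraint binds.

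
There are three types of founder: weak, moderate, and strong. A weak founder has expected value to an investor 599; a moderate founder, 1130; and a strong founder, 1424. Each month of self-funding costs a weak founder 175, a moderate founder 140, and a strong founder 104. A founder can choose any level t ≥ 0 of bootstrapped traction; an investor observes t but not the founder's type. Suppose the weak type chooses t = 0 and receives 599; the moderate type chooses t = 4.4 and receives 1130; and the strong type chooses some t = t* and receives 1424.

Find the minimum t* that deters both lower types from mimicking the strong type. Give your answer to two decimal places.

6.50

Weak type (on-path payoff 599) won't mimic when 599 ≥ 1424 − 175·t*, i.e. t* ≥ 4.71.
Moderate type (on-path payoff 1130 − 140×4.4 = 514) won't mimic when 514 ≥ 1424 − 140·t*, i.e. t* ≥ 6.50.
Both must hold, so t* = max(4.71, 6.50) = 6.50. The moderate type's constraint binds.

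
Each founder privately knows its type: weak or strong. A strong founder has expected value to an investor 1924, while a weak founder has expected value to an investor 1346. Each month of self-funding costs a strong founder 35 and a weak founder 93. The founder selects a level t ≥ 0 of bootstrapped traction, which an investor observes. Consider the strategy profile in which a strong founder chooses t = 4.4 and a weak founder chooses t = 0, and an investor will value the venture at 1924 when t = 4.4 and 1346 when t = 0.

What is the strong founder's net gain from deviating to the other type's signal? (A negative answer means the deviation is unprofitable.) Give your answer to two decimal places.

-424.00

Playing t = 4.4 the strong founder receives 1924 − 35 × 4.4 = 1770.
Deviating to t = 0 yields 1346 instead.
Gain from deviating: 1346 − 1770 = -424.00.
The gain is negative, so the strong type's incentive-compatibility constraint is satisfied.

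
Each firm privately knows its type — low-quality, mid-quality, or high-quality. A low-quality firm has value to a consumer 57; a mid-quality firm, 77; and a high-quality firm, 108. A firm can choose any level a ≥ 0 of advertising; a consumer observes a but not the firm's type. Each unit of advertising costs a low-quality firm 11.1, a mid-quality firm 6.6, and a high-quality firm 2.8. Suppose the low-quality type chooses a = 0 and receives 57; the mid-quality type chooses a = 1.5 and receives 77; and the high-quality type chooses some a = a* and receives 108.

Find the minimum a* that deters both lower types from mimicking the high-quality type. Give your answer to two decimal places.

Mid-quality type (on-path payoff 77 − 6.6×1.5 = 67.1) won't mimic when 67.1 ≥ 108 − 6.6·a*, i.e. a* ≥ 6.20.
Low-quality type (on-path payoff 57) won't mimic when 57 ≥ 108 − 11.1·a*, i.e. a* ≥ 4.59.
Both must hold, so a* = max(4.59, 6.20) = 6.20. The mid-quality type's constraint binds.

6.20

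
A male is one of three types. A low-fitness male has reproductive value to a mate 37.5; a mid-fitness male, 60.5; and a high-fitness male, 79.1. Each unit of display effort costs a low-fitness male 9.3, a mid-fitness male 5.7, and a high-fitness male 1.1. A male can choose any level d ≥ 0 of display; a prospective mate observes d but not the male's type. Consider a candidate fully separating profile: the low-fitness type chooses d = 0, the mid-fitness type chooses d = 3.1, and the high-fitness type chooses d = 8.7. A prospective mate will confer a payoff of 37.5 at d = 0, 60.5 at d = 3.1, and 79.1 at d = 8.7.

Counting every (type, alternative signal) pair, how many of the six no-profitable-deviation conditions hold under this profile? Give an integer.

High-fitness (own payoff 79.1 − 1.1×8.7 = 69.53): to d=0 gives 37.5 → no gain ✓; to d=3.1 gives 60.5 − 1.1×3.1 = 57.09 → no gain ✓.
Low-fitness (own payoff 37.5): to d=3.1 gives 60.5 − 9.3×3.1 = 31.67 → no gain ✓; to d=8.7 gives 79.1 − 9.3×8.7 = -1.81 → no gain ✓.
Mid-fitness (own payoff 60.5 − 5.7×3.1 = 42.83): to d=0 gives 37.5 → no gain ✓; to d=8.7 gives 79.1 − 5.7×8.7 = 29.51 → no gain ✓.
6 of the 6 constraints hold; this profile is a separating equilibrium.

6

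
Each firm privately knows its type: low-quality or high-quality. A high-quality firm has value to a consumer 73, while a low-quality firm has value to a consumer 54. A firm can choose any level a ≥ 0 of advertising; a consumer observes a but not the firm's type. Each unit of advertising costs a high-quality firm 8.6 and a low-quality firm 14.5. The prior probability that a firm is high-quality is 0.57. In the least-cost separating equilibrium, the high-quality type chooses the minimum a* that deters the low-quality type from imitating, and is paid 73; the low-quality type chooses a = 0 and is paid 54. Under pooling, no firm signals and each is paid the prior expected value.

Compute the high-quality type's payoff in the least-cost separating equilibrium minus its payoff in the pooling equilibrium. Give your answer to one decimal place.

Least-cost separating signal: a* solves 54 = 73 − 14.5·a*, so a* = (73 − 54)/14.5 ≈ 1.3103.
High-quality type's separating payoff: 73 − 8.6 × a* = 73 − 8.6 × (73 − 54)/14.5 = 73 − 163.4/14.5 ≈ 61.731.
Pooling payoff: 0.57 × 73 + 0.43 × 54 = 64.83.
Difference: 61.731 − 64.83 = -3.099, i.e. -3.1 to one decimal place.
The high-quality type would prefer the pooling outcome.

-3.1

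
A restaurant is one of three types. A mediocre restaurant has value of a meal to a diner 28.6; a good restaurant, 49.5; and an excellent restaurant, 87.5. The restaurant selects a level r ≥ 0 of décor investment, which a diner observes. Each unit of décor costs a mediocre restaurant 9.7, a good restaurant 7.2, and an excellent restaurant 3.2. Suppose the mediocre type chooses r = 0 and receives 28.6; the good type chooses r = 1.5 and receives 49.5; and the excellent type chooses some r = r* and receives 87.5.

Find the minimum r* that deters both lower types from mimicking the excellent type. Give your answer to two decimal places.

Mediocre type (on-path payoff 28.6) won't mimic when 28.6 ≥ 87.5 − 9.7·r*, i.e. r* ≥ 6.07.
Good type (on-path payoff 49.5 − 7.2×1.5 = 38.7) won't mimic when 38.7 ≥ 87.5 − 7.2·r*, i.e. r* ≥ 6.78.
Both must hold, so r* = max(6.07, 6.78) = 6.78. The good type's constraint binds.

6.78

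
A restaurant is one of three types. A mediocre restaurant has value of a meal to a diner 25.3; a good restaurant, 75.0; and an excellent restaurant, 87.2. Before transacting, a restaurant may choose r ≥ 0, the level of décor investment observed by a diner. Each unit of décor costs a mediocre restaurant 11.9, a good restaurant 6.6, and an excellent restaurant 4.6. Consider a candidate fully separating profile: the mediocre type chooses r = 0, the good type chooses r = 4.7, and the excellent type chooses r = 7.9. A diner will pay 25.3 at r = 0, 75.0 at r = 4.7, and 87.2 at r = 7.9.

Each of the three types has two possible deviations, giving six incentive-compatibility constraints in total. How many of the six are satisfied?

Excellent (own payoff 87.2 − 4.6×7.9 = 50.86): to r=0 gives 25.3 → no gain ✓; to r=4.7 gives 75.0 − 4.6×4.7 = 53.38 → profitable ✗.
Mediocre (own payoff 25.3): to r=4.7 gives 75.0 − 11.9×4.7 = 19.07 → no gain ✓; to r=7.9 gives 87.2 − 11.9×7.9 = -6.81 → no gain ✓.
Good (own payoff 75.0 − 6.6×4.7 = 43.98): to r=0 gives 25.3 → no gain ✓; to r=7.9 gives 87.2 − 6.6×7.9 = 35.06 → no gain ✓.
5 of the 6 constraints hold; not an equilibrium.

5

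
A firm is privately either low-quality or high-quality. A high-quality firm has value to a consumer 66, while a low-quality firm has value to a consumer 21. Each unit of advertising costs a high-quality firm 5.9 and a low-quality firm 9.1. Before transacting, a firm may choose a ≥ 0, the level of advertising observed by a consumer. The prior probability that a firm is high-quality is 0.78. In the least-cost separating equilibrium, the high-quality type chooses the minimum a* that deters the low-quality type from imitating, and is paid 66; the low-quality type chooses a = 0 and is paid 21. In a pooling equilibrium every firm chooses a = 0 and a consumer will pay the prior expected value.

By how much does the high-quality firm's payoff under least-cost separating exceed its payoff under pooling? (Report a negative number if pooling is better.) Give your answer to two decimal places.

Least-cost separating signal: a* solves 21 = 66 − 9.1·a*, so a* = (66 − 21)/9.1 ≈ 4.9451.
High-quality type's separating payoff: 66 − 5.9 × a* = 66 − 5.9 × (66 − 21)/9.1 = 66 − 265.5/9.1 ≈ 36.8242.
Pooling payoff: 0.78 × 66 + 0.22 × 21 = 56.1.
Difference: 36.8242 − 56.1 = -19.2758, i.e. -19.28 to two decimal places.
The high-quality type would prefer the pooling outcome.

-19.28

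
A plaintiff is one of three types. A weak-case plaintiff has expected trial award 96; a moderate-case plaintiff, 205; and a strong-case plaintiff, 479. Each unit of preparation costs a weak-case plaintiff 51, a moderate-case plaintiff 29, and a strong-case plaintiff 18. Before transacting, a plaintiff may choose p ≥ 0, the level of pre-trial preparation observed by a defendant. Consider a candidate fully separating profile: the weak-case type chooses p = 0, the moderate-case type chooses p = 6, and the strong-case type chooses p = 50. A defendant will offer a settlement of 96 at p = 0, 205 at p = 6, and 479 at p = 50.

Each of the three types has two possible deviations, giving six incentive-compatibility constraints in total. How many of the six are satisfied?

Weak-case (own payoff 96): to p=6 gives 205 − 51×6 = -101 → no gain ✓; to p=50 gives 479 − 51×50 = -2071 → no gain ✓.
Strong-case (own payoff 479 − 18×50 = -421): to p=0 gives 96 → profitable ✗; to p=6 gives 205 − 18×6 = 97 → profitable ✗.
Moderate-case (own payoff 205 − 29×6 = 31): to p=0 gives 96 → profitable ✗; to p=50 gives 479 − 29×50 = -971 → no gain ✓.
3 of the 6 constraints hold; not an equilibrium.

3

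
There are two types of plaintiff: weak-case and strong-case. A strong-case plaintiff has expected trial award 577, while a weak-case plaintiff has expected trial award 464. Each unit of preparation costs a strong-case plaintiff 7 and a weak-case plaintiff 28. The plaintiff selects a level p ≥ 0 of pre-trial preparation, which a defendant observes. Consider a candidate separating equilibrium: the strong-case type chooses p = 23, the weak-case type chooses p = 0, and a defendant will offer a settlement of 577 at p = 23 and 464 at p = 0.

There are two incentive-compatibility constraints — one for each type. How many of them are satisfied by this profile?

Strong-case type: signal → 577 − 7 × 23 = 416; deviate to 0 → 464. IC fails (416 < 464).
Weak-case type: stay at 0 → 464; mimic → 577 − 28 × 23 = -67. IC holds (464 ≥ -67).
1 of 2 constraints hold, so this profile is not an equilibrium.

1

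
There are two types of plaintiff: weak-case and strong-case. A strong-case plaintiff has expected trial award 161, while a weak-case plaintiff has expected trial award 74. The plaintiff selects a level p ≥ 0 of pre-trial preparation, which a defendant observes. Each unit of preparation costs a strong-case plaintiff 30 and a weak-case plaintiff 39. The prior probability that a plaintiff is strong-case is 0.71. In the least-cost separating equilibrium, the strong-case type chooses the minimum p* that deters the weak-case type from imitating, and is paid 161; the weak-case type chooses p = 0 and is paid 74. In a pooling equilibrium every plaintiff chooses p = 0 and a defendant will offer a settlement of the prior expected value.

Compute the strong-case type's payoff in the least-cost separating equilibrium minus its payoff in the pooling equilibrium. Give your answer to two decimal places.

-41.69

Least-cost separating signal: p* solves 74 = 161 − 39·p*, so p* = (161 − 74)/39 ≈ 2.2308.
Strong-case type's separating payoff: 161 − 30 × p* = 161 − 30 × (161 − 74)/39 = 161 − 2610/39 ≈ 94.0769.
Pooling payoff: 0.71 × 161 + 0.29 × 74 = 135.77.
Difference: 94.0769 − 135.77 = -41.6931, i.e. -41.69 to two decimal places.
The strong-case type would prefer the pooling outcome.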